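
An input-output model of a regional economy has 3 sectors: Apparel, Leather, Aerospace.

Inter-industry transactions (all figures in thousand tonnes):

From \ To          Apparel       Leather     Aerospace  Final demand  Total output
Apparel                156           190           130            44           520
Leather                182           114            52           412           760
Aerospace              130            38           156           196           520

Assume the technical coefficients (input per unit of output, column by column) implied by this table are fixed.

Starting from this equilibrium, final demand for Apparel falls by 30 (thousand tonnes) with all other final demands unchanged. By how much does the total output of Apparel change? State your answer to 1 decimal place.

Technical coefficients a_ij = z_ij / X_j:
  a_11 = 156/520 = 0.30, a_21 = 182/520 = 0.35, a_31 = 130/520 = 0.25
  a_12 = 190/760 = 0.25, a_22 = 114/760 = 0.15, a_32 = 38/760 = 0.05
  a_13 = 130/520 = 0.25, a_23 = 52/520 = 0.10, a_33 = 156/520 = 0.30
I − A =
  [   0.70    -0.25    -0.25]
  [  -0.35     0.85    -0.10]
  [  -0.25    -0.05     0.70]
Cofactors of I−A, C_ij = (−1)^(i+j)·(minor ij) (rows/columns in the sector order above):
  C_11 = (0.85)(0.70) − (-0.10)(-0.05) = 0.5900
  C_12 = −[(-0.35)(0.70) − (-0.10)(-0.25)] = 0.2700
  C_13 = (-0.35)(-0.05) − (0.85)(-0.25) = 0.2300
  C_21 = −[(-0.25)(0.70) − (-0.25)(-0.05)] = 0.1875
  C_22 = (0.70)(0.70) − (-0.25)(-0.25) = 0.4275
  C_23 = −[(0.70)(-0.05) − (-0.25)(-0.25)] = 0.0975
  C_31 = (-0.25)(-0.10) − (-0.25)(0.85) = 0.2375
  C_32 = −[(0.70)(-0.10) − (-0.25)(-0.35)] = 0.1575
  C_33 = (0.70)(0.85) − (-0.25)(-0.35) = 0.5075
det(I−A) = Σ_j (I−A)_1j·C_1j = (0.70)(0.5900) + (-0.25)(0.2700) + (-0.25)(0.2300) = 0.2880
adj(I−A) = Cᵀ =
  [ 0.5900   0.1875   0.2375]
  [ 0.2700   0.4275   0.1575]
  [ 0.2300   0.0975   0.5075]
(I − A)⁻¹ = adj(I−A) / det(I−A) ≈
  [   2.0486     0.6510     0.8247]
  [   0.9375     1.4844     0.5469]
  [   0.7986     0.3385     1.7622]
Δx = (I − A)⁻¹ Δd with Δd having -30 in the Apparel component and 0 elsewhere.
So Δx_1 = L_11 · (-30), where L_11 = adj(I−A)_11 / det(I−A) = 0.5900 / 0.2880.
Δx_1 = 0.5900 × (-30) / 0.2880 = -17.70 / 0.2880 ≈ -61.5.

Δx_1 = -61.5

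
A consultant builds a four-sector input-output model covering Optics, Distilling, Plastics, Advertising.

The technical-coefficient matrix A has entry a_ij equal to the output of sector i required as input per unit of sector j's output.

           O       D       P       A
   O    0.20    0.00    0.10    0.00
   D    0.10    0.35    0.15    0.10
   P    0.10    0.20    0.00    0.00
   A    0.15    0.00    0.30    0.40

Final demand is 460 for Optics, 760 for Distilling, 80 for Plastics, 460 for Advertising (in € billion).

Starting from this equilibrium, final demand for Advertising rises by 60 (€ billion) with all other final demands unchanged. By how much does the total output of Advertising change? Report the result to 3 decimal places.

Δx_A = 101.775

I − A =
  [   0.80     0.00    -0.10     0.00]
  [  -0.10     0.65    -0.15    -0.10]
  [  -0.10    -0.20     1.00     0.00]
  [  -0.15     0.00    -0.30     0.60]
Compute the cofactors C_ij = (−1)^(i+j)·(3×3 minor ij) of I−A; the adjugate is their transpose:
adj(I−A) = Cᵀ =
  [ 0.36600   0.01200   0.03900   0.00200]
  [ 0.08700   0.47400   0.10350   0.07900]
  [ 0.05400   0.09600   0.31200   0.01600]
  [ 0.11850   0.05100   0.16575   0.48750]
det(I−A) = Σ_j (I−A)_1j·C_1j = (0.80)(0.36600) + (0.00)(0.08700) + (-0.10)(0.05400) + (0.00)(0.11850) = 0.2874
(I − A)⁻¹ = adj(I−A) / det(I−A) ≈
  [   1.2735     0.0418     0.1357     0.0070]
  [   0.3027     1.6493     0.3601     0.2749]
  [   0.1879     0.3340     1.0856     0.0557]
  [   0.4123     0.1775     0.5767     1.6962]
Δx = (I − A)⁻¹ Δd with Δd having +60 in the Advertising component and 0 elsewhere.
So Δx_A = L_AA · (+60), where L_AA = adj(I−A)_AA / det(I−A) = 0.48750 / 0.2874.
Δx_A = 0.48750 × (+60) / 0.2874 = 29.25 / 0.2874 ≈ 101.775.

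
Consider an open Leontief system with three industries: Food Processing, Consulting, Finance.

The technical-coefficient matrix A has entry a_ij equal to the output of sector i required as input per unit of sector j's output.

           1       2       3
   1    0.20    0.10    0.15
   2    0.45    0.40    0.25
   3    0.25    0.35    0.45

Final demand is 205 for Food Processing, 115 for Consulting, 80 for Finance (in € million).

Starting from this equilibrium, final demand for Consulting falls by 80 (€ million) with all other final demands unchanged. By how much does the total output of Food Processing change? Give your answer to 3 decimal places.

I − A =
  [   0.80    -0.10    -0.15]
  [  -0.45     0.60    -0.25]
  [  -0.25    -0.35     0.55]
Cofactors of I−A, C_ij = (−1)^(i+j)·(minor ij) (rows/columns in the sector order above):
  C_11 = (0.60)(0.55) − (-0.25)(-0.35) = 0.2425
  C_12 = −[(-0.45)(0.55) − (-0.25)(-0.25)] = 0.3100
  C_13 = (-0.45)(-0.35) − (0.60)(-0.25) = 0.3075
  C_21 = −[(-0.10)(0.55) − (-0.15)(-0.35)] = 0.1075
  C_22 = (0.80)(0.55) − (-0.15)(-0.25) = 0.4025
  C_23 = −[(0.80)(-0.35) − (-0.10)(-0.25)] = 0.3050
  C_31 = (-0.10)(-0.25) − (-0.15)(0.60) = 0.1150
  C_32 = −[(0.80)(-0.25) − (-0.15)(-0.45)] = 0.2675
  C_33 = (0.80)(0.60) − (-0.10)(-0.45) = 0.4350
det(I−A) = Σ_j (I−A)_1j·C_1j = (0.80)(0.2425) + (-0.10)(0.3100) + (-0.15)(0.3075) = 0.116875
adj(I−A) = Cᵀ =
  [ 0.2425   0.1075   0.1150]
  [ 0.3100   0.4025   0.2675]
  [ 0.3075   0.3050   0.4350]
(I − A)⁻¹ = adj(I−A) / det(I−A) ≈
  [   2.0749     0.9198     0.9840]
  [   2.6524     3.4439     2.2888]
  [   2.6310     2.6096     3.7219]
Δx = (I − A)⁻¹ Δd with Δd having -80 in the Consulting component and 0 elsewhere.
So Δx_1 = L_12 · (-80), where L_12 = adj(I−A)_12 / det(I−A) = 0.1075 / 0.116875.
Δx_1 = 0.1075 × (-80) / 0.116875 = -8.60 / 0.116875 ≈ -73.583.

Δx_1 = -73.583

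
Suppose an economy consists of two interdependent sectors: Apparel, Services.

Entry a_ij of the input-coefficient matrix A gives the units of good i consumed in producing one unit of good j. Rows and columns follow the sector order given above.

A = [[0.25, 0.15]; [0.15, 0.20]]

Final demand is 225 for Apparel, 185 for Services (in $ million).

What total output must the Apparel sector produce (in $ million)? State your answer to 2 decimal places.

I − A =
  [   0.75    -0.15]
  [  -0.15     0.80]
det(I−A) = (0.75)(0.80) − (-0.15)(-0.15) = 0.5775
adj(I−A) = [[0.80, 0.15], [0.15, 0.75]]
(I − A)⁻¹ = adj(I−A) / det(I−A) ≈
  [   1.3853     0.2597]
  [   0.2597     1.2987]
x = (I − A)⁻¹ d = adj(I−A)·d / det(I−A), with det(I−A) = 0.5775:
  x_1 = (0.80·225 + 0.15·185) / 0.5775 = 207.75 / 0.5775 ≈ 359.74
  x_2 = (0.15·225 + 0.75·185) / 0.5775 = 172.50 / 0.5775 ≈ 298.70

x_1 = 359.74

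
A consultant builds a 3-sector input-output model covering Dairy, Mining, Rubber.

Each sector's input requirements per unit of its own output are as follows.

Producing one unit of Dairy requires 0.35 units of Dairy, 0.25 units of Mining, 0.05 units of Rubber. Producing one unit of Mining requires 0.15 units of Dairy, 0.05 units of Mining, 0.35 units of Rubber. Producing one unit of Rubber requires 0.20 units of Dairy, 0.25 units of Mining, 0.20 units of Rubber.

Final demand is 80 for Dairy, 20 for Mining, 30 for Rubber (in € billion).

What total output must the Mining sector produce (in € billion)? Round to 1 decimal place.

x_2 = 88.8

I − A =
  [   0.65    -0.15    -0.20]
  [  -0.25     0.95    -0.25]
  [  -0.05    -0.35     0.80]
Cofactors of I−A, C_ij = (−1)^(i+j)·(minor ij) (rows/columns in the sector order above):
  C_11 = (0.95)(0.80) − (-0.25)(-0.35) = 0.6725
  C_12 = −[(-0.25)(0.80) − (-0.25)(-0.05)] = 0.2125
  C_13 = (-0.25)(-0.35) − (0.95)(-0.05) = 0.1350
  C_21 = −[(-0.15)(0.80) − (-0.20)(-0.35)] = 0.1900
  C_22 = (0.65)(0.80) − (-0.20)(-0.05) = 0.5100
  C_23 = −[(0.65)(-0.35) − (-0.15)(-0.05)] = 0.2350
  C_31 = (-0.15)(-0.25) − (-0.20)(0.95) = 0.2275
  C_32 = −[(0.65)(-0.25) − (-0.20)(-0.25)] = 0.2125
  C_33 = (0.65)(0.95) − (-0.15)(-0.25) = 0.5800
det(I−A) = Σ_j (I−A)_1j·C_1j = (0.65)(0.6725) + (-0.15)(0.2125) + (-0.20)(0.1350) = 0.37825
adj(I−A) = Cᵀ =
  [ 0.6725   0.1900   0.2275]
  [ 0.2125   0.5100   0.2125]
  [ 0.1350   0.2350   0.5800]
(I − A)⁻¹ = adj(I−A) / det(I−A) ≈
  [   1.7779     0.5023     0.6015]
  [   0.5618     1.3483     0.5618]
  [   0.3569     0.6213     1.5334]
x = (I − A)⁻¹ d = adj(I−A)·d / det(I−A), with det(I−A) = 0.37825:
  x_1 = (0.6725·80 + 0.1900·20 + 0.2275·30) / 0.37825 = 64.425 / 0.37825 ≈ 170.3
  x_2 = (0.2125·80 + 0.5100·20 + 0.2125·30) / 0.37825 = 33.575 / 0.37825 ≈ 88.8
  x_3 = (0.1350·80 + 0.2350·20 + 0.5800·30) / 0.37825 = 32.90 / 0.37825 ≈ 87.0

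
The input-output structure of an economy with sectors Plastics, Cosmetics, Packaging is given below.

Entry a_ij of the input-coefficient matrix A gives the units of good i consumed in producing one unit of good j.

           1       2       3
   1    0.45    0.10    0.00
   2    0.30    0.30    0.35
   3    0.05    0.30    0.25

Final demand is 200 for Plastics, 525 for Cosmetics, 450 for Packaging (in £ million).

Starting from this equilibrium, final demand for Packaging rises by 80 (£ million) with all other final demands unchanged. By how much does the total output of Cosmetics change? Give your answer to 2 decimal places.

Δx_2 = 74.49

I − A =
  [   0.55    -0.10     0.00]
  [  -0.30     0.70    -0.35]
  [  -0.05    -0.30     0.75]
Cofactors of I−A, C_ij = (−1)^(i+j)·(minor ij) (rows/columns in the sector order above):
  C_11 = (0.70)(0.75) − (-0.35)(-0.30) = 0.4200
  C_12 = −[(-0.30)(0.75) − (-0.35)(-0.05)] = 0.2425
  C_13 = (-0.30)(-0.30) − (0.70)(-0.05) = 0.1250
  C_21 = −[(-0.10)(0.75) − (0.00)(-0.30)] = 0.0750
  C_22 = (0.55)(0.75) − (0.00)(-0.05) = 0.4125
  C_23 = −[(0.55)(-0.30) − (-0.10)(-0.05)] = 0.1700
  C_31 = (-0.10)(-0.35) − (0.00)(0.70) = 0.0350
  C_32 = −[(0.55)(-0.35) − (0.00)(-0.30)] = 0.1925
  C_33 = (0.55)(0.70) − (-0.10)(-0.30) = 0.3550
det(I−A) = Σ_j (I−A)_1j·C_1j = (0.55)(0.4200) + (-0.10)(0.2425) + (0.00)(0.1250) = 0.20675
adj(I−A) = Cᵀ =
  [ 0.4200   0.0750   0.0350]
  [ 0.2425   0.4125   0.1925]
  [ 0.1250   0.1700   0.3550]
(I − A)⁻¹ = adj(I−A) / det(I−A) ≈
  [   2.0314     0.3628     0.1693]
  [   1.1729     1.9952     0.9311]
  [   0.6046     0.8222     1.7170]
Δx = (I − A)⁻¹ Δd with Δd having +80 in the Packaging component and 0 elsewhere.
So Δx_2 = L_23 · (+80), where L_23 = adj(I−A)_23 / det(I−A) = 0.1925 / 0.20675.
Δx_2 = 0.1925 × (+80) / 0.20675 = 15.40 / 0.20675 ≈ 74.49.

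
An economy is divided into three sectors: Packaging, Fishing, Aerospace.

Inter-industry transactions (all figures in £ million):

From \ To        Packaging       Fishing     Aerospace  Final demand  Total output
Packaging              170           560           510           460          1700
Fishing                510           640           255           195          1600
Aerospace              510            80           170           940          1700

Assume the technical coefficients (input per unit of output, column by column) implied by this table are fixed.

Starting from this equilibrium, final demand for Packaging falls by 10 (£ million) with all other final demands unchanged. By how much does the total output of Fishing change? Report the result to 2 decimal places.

Δx_F = -10.14

Technical coefficients a_ij = z_ij / X_j:
  a_PP = 170/1700 = 0.10, a_FP = 510/1700 = 0.30, a_AP = 510/1700 = 0.30
  a_PF = 560/1600 = 0.35, a_FF = 640/1600 = 0.40, a_AF = 80/1600 = 0.05
  a_PA = 510/1700 = 0.30, a_FA = 255/1700 = 0.15, a_AA = 170/1700 = 0.10
I − A =
  [   0.90    -0.35    -0.30]
  [  -0.30     0.60    -0.15]
  [  -0.30    -0.05     0.90]
Cofactors of I−A, C_ij = (−1)^(i+j)·(minor ij) (rows/columns in the sector order above):
  C_11 = (0.60)(0.90) − (-0.15)(-0.05) = 0.5325
  C_12 = −[(-0.30)(0.90) − (-0.15)(-0.30)] = 0.3150
  C_13 = (-0.30)(-0.05) − (0.60)(-0.30) = 0.1950
  C_21 = −[(-0.35)(0.90) − (-0.30)(-0.05)] = 0.3300
  C_22 = (0.90)(0.90) − (-0.30)(-0.30) = 0.7200
  C_23 = −[(0.90)(-0.05) − (-0.35)(-0.30)] = 0.1500
  C_31 = (-0.35)(-0.15) − (-0.30)(0.60) = 0.2325
  C_32 = −[(0.90)(-0.15) − (-0.30)(-0.30)] = 0.2250
  C_33 = (0.90)(0.60) − (-0.35)(-0.30) = 0.4350
det(I−A) = Σ_j (I−A)_1j·C_1j = (0.90)(0.5325) + (-0.35)(0.3150) + (-0.30)(0.1950) = 0.3105
adj(I−A) = Cᵀ =
  [ 0.5325   0.3300   0.2325]
  [ 0.3150   0.7200   0.2250]
  [ 0.1950   0.1500   0.4350]
(I − A)⁻¹ = adj(I−A) / det(I−A) ≈
  [   1.7150     1.0628     0.7488]
  [   1.0145     2.3188     0.7246]
  [   0.6280     0.4831     1.4010]
Δx = (I − A)⁻¹ Δd with Δd having -10 in the Packaging component and 0 elsewhere.
So Δx_F = L_FP · (-10), where L_FP = adj(I−A)_FP / det(I−A) = 0.3150 / 0.3105.
Δx_F = 0.3150 × (-10) / 0.3105 = -3.15 / 0.3105 ≈ -10.14.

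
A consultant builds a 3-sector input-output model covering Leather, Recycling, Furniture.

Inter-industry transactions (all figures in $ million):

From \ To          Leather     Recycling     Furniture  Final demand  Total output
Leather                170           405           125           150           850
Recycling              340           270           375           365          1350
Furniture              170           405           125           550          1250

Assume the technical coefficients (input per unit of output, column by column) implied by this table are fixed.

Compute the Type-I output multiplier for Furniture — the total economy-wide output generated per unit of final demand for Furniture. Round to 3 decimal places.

Technical coefficients a_ij = z_ij / X_j:
  a_LL = 170/850 = 0.20, a_RL = 340/850 = 0.40, a_FL = 170/850 = 0.20
  a_LR = 405/1350 = 0.30, a_RR = 270/1350 = 0.20, a_FR = 405/1350 = 0.30
  a_LF = 125/1250 = 0.10, a_RF = 375/1250 = 0.30, a_FF = 125/1250 = 0.10
I − A =
  [   0.80    -0.30    -0.10]
  [  -0.40     0.80    -0.30]
  [  -0.20    -0.30     0.90]
Cofactors of I−A, C_ij = (−1)^(i+j)·(minor ij) (rows/columns in the sector order above):
  C_11 = (0.80)(0.90) − (-0.30)(-0.30) = 0.6300
  C_12 = −[(-0.40)(0.90) − (-0.30)(-0.20)] = 0.4200
  C_13 = (-0.40)(-0.30) − (0.80)(-0.20) = 0.2800
  C_21 = −[(-0.30)(0.90) − (-0.10)(-0.30)] = 0.3000
  C_22 = (0.80)(0.90) − (-0.10)(-0.20) = 0.7000
  C_23 = −[(0.80)(-0.30) − (-0.30)(-0.20)] = 0.3000
  C_31 = (-0.30)(-0.30) − (-0.10)(0.80) = 0.1700
  C_32 = −[(0.80)(-0.30) − (-0.10)(-0.40)] = 0.2800
  C_33 = (0.80)(0.80) − (-0.30)(-0.40) = 0.5200
det(I−A) = Σ_j (I−A)_1j·C_1j = (0.80)(0.6300) + (-0.30)(0.4200) + (-0.10)(0.2800) = 0.3500
adj(I−A) = Cᵀ =
  [ 0.6300   0.3000   0.1700]
  [ 0.4200   0.7000   0.2800]
  [ 0.2800   0.3000   0.5200]
(I − A)⁻¹ = adj(I−A) / det(I−A) ≈
  [   1.8000     0.8571     0.4857]
  [   1.2000     2.0000     0.8000]
  [   0.8000     0.8571     1.4857]
The output multiplier for sector j is the column-j sum of the Leontief inverse (I − A)⁻¹ = adj(I−A) / det(I−A).
Column F of adj(I−A): (0.1700, 0.2800, 0.5200); det(I−A) = 0.3500.
m_F = (0.1700 + 0.2800 + 0.5200) / 0.3500 = 0.97 / 0.3500 ≈ 2.771.

m_F = 2.771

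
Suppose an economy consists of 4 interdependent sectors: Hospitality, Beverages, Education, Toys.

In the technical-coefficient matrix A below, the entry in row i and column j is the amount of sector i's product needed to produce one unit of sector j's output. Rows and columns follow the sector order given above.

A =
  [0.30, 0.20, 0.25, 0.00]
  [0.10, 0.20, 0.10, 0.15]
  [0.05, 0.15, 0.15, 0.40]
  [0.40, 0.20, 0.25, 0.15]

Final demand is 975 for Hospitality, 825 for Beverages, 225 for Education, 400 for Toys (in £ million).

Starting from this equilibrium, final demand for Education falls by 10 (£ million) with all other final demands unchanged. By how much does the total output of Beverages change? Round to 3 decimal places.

I − A =
  [   0.70    -0.20    -0.25     0.00]
  [  -0.10     0.80    -0.10    -0.15]
  [  -0.05    -0.15     0.85    -0.40]
  [  -0.40    -0.20    -0.25     0.85]
Compute the cofactors C_ij = (−1)^(i+j)·(3×3 minor ij) of I−A; the adjugate is their transpose:
adj(I−A) = Cᵀ =
  [ 0.446125   0.176375   0.187000   0.119125]
  [ 0.135375   0.385125   0.122000   0.125375]
  [ 0.190250   0.185750   0.426000   0.233250]
  [ 0.297750   0.228250   0.242000   0.433750]
det(I−A) = Σ_j (I−A)_1j·C_1j = (0.70)(0.446125) + (-0.20)(0.135375) + (-0.25)(0.190250) + (0.00)(0.297750) = 0.23765
(I − A)⁻¹ = adj(I−A) / det(I−A) ≈
  [   1.8772     0.7422     0.7869     0.5013]
  [   0.5696     1.6206     0.5134     0.5276]
  [   0.8005     0.7816     1.7926     0.9815]
  [   1.2529     0.9604     1.0183     1.8252]
Δx = (I − A)⁻¹ Δd with Δd having -10 in the Education component and 0 elsewhere.
So Δx_2 = L_23 · (-10), where L_23 = adj(I−A)_23 / det(I−A) = 0.122000 / 0.23765.
Δx_2 = 0.122000 × (-10) / 0.23765 = -1.22 / 0.23765 ≈ -5.134.

Δx_2 = -5.134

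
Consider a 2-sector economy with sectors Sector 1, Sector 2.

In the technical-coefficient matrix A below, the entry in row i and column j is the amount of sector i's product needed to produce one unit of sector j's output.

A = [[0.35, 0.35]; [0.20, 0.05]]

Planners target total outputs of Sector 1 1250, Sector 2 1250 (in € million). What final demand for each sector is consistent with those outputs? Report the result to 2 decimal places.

d_1 = 375.00, d_2 = 937.50

I − A =
  [   0.65    -0.35]
  [  -0.20     0.95]
d = (I − A) x:
  d_1 = (+0.65)·1250 + (-0.35)·1250 = 375.00
  d_2 = (-0.20)·1250 + (+0.95)·1250 = 937.50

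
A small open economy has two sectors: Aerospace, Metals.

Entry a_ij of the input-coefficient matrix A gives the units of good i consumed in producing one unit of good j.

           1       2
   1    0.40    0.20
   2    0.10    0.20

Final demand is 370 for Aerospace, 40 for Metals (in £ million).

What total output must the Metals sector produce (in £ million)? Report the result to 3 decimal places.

I − A =
  [   0.60    -0.20]
  [  -0.10     0.80]
det(I−A) = (0.60)(0.80) − (-0.20)(-0.10) = 0.4600
adj(I−A) = [[0.80, 0.20], [0.10, 0.60]]
(I − A)⁻¹ = adj(I−A) / det(I−A) ≈
  [   1.7391     0.4348]
  [   0.2174     1.3043]
x = (I − A)⁻¹ d = adj(I−A)·d / det(I−A), with det(I−A) = 0.4600:
  x_1 = (0.80·370 + 0.20·40) / 0.4600 = 304.00 / 0.4600 ≈ 660.870
  x_2 = (0.10·370 + 0.60·40) / 0.4600 = 61.00 / 0.4600 ≈ 132.609

x_2 = 132.609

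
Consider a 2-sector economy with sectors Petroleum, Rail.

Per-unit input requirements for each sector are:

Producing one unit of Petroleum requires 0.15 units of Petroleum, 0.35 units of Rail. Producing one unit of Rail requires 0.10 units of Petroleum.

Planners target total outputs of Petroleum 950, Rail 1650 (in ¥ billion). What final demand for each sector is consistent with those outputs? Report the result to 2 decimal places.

d_1 = 642.50, d_2 = 1317.50

I − A =
  [   0.85    -0.10]
  [  -0.35     1.00]
d = (I − A) x:
  d_1 = (+0.85)·950 + (-0.10)·1650 = 642.50
  d_2 = (-0.35)·950 + (+1.00)·1650 = 1317.50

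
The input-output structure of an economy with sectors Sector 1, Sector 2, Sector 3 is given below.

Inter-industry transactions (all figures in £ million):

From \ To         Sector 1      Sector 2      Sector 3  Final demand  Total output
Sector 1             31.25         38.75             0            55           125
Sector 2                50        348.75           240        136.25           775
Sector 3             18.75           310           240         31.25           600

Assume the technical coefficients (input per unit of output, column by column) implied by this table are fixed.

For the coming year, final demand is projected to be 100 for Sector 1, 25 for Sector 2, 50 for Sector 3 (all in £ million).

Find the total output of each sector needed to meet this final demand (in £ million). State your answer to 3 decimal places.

x_1 = 166.667, x_2 = 500.000, x_3 = 458.333

Technical coefficients a_ij = z_ij / X_j:
  a_11 = 31.25/125 = 0.25, a_21 = 50/125 = 0.40, a_31 = 18.75/125 = 0.15
  a_12 = 38.75/775 = 0.05, a_22 = 348.75/775 = 0.45, a_32 = 310/775 = 0.40
  a_13 = 0/600 = 0.00, a_23 = 240/600 = 0.40, a_33 = 240/600 = 0.40
I − A =
  [   0.75    -0.05     0.00]
  [  -0.40     0.55    -0.40]
  [  -0.15    -0.40     0.60]
Cofactors of I−A, C_ij = (−1)^(i+j)·(minor ij) (rows/columns in the sector order above):
  C_11 = (0.55)(0.60) − (-0.40)(-0.40) = 0.1700
  C_12 = −[(-0.40)(0.60) − (-0.40)(-0.15)] = 0.3000
  C_13 = (-0.40)(-0.40) − (0.55)(-0.15) = 0.2425
  C_21 = −[(-0.05)(0.60) − (0.00)(-0.40)] = 0.0300
  C_22 = (0.75)(0.60) − (0.00)(-0.15) = 0.4500
  C_23 = −[(0.75)(-0.40) − (-0.05)(-0.15)] = 0.3075
  C_31 = (-0.05)(-0.40) − (0.00)(0.55) = 0.0200
  C_32 = −[(0.75)(-0.40) − (0.00)(-0.40)] = 0.3000
  C_33 = (0.75)(0.55) − (-0.05)(-0.40) = 0.3925
det(I−A) = Σ_j (I−A)_1j·C_1j = (0.75)(0.1700) + (-0.05)(0.3000) + (0.00)(0.2425) = 0.1125
adj(I−A) = Cᵀ =
  [ 0.1700   0.0300   0.0200]
  [ 0.3000   0.4500   0.3000]
  [ 0.2425   0.3075   0.3925]
(I − A)⁻¹ = adj(I−A) / det(I−A) ≈
  [   1.5111     0.2667     0.1778]
  [   2.6667     4.0000     2.6667]
  [   2.1556     2.7333     3.4889]
x = (I − A)⁻¹ d = adj(I−A)·d / det(I−A), with det(I−A) = 0.1125:
  x_1 = (0.1700·100 + 0.0300·25 + 0.0200·50) / 0.1125 = 18.75 / 0.1125 ≈ 166.667
  x_2 = (0.3000·100 + 0.4500·25 + 0.3000·50) / 0.1125 = 56.25 / 0.1125 = 500.000
  x_3 = (0.2425·100 + 0.3075·25 + 0.3925·50) / 0.1125 = 51.5625 / 0.1125 ≈ 458.333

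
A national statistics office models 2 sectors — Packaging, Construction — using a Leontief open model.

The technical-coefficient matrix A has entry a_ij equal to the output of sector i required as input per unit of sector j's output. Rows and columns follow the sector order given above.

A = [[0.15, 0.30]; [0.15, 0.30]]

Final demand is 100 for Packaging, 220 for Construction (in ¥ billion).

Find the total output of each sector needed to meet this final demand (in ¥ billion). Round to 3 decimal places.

x_1 = 247.273, x_2 = 367.273

I − A =
  [   0.85    -0.30]
  [  -0.15     0.70]
det(I−A) = (0.85)(0.70) − (-0.30)(-0.15) = 0.5500
adj(I−A) = [[0.70, 0.30], [0.15, 0.85]]
(I − A)⁻¹ = adj(I−A) / det(I−A) ≈
  [   1.2727     0.5455]
  [   0.2727     1.5455]
x = (I − A)⁻¹ d = adj(I−A)·d / det(I−A), with det(I−A) = 0.5500:
  x_1 = (0.70·100 + 0.30·220) / 0.5500 = 136.00 / 0.5500 ≈ 247.273
  x_2 = (0.15·100 + 0.85·220) / 0.5500 = 202.00 / 0.5500 ≈ 367.273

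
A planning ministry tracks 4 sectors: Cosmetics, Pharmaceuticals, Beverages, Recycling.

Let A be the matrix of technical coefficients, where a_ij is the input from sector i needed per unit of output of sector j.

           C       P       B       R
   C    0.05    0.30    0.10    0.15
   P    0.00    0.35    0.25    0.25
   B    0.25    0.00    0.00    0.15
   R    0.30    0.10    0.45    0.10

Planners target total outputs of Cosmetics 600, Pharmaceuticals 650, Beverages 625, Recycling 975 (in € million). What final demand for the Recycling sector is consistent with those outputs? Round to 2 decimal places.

I − A =
  [   0.95    -0.30    -0.10    -0.15]
  [   0.00     0.65    -0.25    -0.25]
  [  -0.25     0.00     1.00    -0.15]
  [  -0.30    -0.10    -0.45     0.90]
d = (I − A) x:
  d_C = (+0.95)·600 + (-0.30)·650 + (-0.10)·625 + (-0.15)·975 = 166.25
  d_P = (+0.00)·600 + (+0.65)·650 + (-0.25)·625 + (-0.25)·975 = 22.50
  d_B = (-0.25)·600 + (+0.00)·650 + (+1.00)·625 + (-0.15)·975 = 328.75
  d_R = (-0.30)·600 + (-0.10)·650 + (-0.45)·625 + (+0.90)·975 = 351.25

d_R = 351.25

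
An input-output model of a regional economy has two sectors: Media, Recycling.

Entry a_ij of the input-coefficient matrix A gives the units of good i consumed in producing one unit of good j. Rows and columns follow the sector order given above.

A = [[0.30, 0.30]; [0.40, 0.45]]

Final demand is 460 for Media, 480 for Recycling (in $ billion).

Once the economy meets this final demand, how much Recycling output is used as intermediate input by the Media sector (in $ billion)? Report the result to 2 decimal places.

I − A =
  [   0.70    -0.30]
  [  -0.40     0.55]
det(I−A) = (0.70)(0.55) − (-0.30)(-0.40) = 0.2650
adj(I−A) = [[0.55, 0.30], [0.40, 0.70]]
(I − A)⁻¹ = adj(I−A) / det(I−A) ≈
  [   2.0755     1.1321]
  [   1.5094     2.6415]
First solve x = (I − A)⁻¹ d = adj(I−A)·d / det(I−A); in particular x_M = (0.55·460 + 0.30·480) / 0.2650 = 397.00 / 0.2650 ≈ 1498.1132.
Intermediate flow from R to M: z_RM = a_RM · x_M = 0.40 × 397.00 / 0.2650 = 158.80 / 0.2650 ≈ 599.25.

z_RM = 599.25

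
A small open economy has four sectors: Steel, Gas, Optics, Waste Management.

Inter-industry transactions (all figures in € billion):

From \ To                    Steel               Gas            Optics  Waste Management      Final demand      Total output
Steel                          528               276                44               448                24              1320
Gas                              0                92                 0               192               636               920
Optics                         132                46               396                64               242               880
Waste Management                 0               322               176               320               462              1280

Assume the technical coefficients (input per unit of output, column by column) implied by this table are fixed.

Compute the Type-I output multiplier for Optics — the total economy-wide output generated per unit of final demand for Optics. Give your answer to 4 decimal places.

m_3 = 3.1917

Technical coefficients a_ij = z_ij / X_j:
  a_11 = 528/1320 = 0.40, a_21 = 0/1320 = 0.00, a_31 = 132/1320 = 0.10, a_41 = 0/1320 = 0.00
  a_12 = 276/920 = 0.30, a_22 = 92/920 = 0.10, a_32 = 46/920 = 0.05, a_42 = 322/920 = 0.35
  a_13 = 44/880 = 0.05, a_23 = 0/880 = 0.00, a_33 = 396/880 = 0.45, a_43 = 176/880 = 0.20
  a_14 = 448/1280 = 0.35, a_24 = 192/1280 = 0.15, a_34 = 64/1280 = 0.05, a_44 = 320/1280 = 0.25
I − A =
  [   0.60    -0.30    -0.05    -0.35]
  [   0.00     0.90     0.00    -0.15]
  [  -0.10    -0.05     0.55    -0.05]
  [   0.00    -0.35    -0.20     0.75]
Compute the cofactors C_ij = (−1)^(i+j)·(3×3 minor ij) of I−A; the adjugate is their transpose:
adj(I−A) = Cᵀ =
  [ 0.331875   0.194375   0.103125   0.200625]
  [ 0.003000   0.230750   0.018000   0.048750]
  [ 0.062250   0.067750   0.373500   0.067500]
  [ 0.018000   0.125750   0.108000   0.292500]
det(I−A) = Σ_j (I−A)_1j·C_1j = (0.60)(0.331875) + (-0.30)(0.003000) + (-0.05)(0.062250) + (-0.35)(0.018000) = 0.1888125
(I − A)⁻¹ = adj(I−A) / det(I−A) ≈
  [   1.75770     1.02946     0.54618     1.06256]
  [   0.01589     1.22211     0.09533     0.25819]
  [   0.32969     0.35882     1.97815     0.35750]
  [   0.09533     0.66600     0.57200     1.54916]
The output multiplier for sector j is the column-j sum of the Leontief inverse (I − A)⁻¹ = adj(I−A) / det(I−A).
Column 3 of adj(I−A): (0.103125, 0.018000, 0.373500, 0.108000); det(I−A) = 0.1888125.
m_3 = (0.103125 + 0.018000 + 0.373500 + 0.108000) / 0.1888125 = 0.602625 / 0.1888125 ≈ 3.1917.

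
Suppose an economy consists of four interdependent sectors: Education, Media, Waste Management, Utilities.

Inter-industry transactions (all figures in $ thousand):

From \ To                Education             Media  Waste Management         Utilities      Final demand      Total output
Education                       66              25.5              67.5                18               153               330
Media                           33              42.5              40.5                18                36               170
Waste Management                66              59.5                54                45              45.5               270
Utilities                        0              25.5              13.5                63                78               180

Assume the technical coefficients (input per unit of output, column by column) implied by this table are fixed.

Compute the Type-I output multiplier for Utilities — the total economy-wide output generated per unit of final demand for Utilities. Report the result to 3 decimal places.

Technical coefficients a_ij = z_ij / X_j:
  a_EE = 66/330 = 0.20, a_ME = 33/330 = 0.10, a_WE = 66/330 = 0.20, a_UE = 0/330 = 0.00
  a_EM = 25.5/170 = 0.15, a_MM = 42.5/170 = 0.25, a_WM = 59.5/170 = 0.35, a_UM = 25.5/170 = 0.15
  a_EW = 67.5/270 = 0.25, a_MW = 40.5/270 = 0.15, a_WW = 54/270 = 0.20, a_UW = 13.5/270 = 0.05
  a_EU = 18/180 = 0.10, a_MU = 18/180 = 0.10, a_WU = 45/180 = 0.25, a_UU = 63/180 = 0.35
I − A =
  [   0.80    -0.15    -0.25    -0.10]
  [  -0.10     0.75    -0.15    -0.10]
  [  -0.20    -0.35     0.80    -0.25]
  [   0.00    -0.15    -0.05     0.65]
Compute the cofactors C_ij = (−1)^(i+j)·(3×3 minor ij) of I−A; the adjugate is their transpose:
adj(I−A) = Cᵀ =
  [ 0.327125   0.156125   0.139500   0.128000]
  [ 0.071250   0.372500   0.098750   0.106250]
  [ 0.121000   0.234500   0.366750   0.195750]
  [ 0.025750   0.104000   0.051000   0.375250]
det(I−A) = Σ_j (I−A)_1j·C_1j = (0.80)(0.327125) + (-0.15)(0.071250) + (-0.25)(0.121000) + (-0.10)(0.025750) = 0.2181875
(I − A)⁻¹ = adj(I−A) / det(I−A) ≈
  [   1.4993     0.7156     0.6394     0.5867]
  [   0.3266     1.7072     0.4526     0.4870]
  [   0.5546     1.0748     1.6809     0.8972]
  [   0.1180     0.4767     0.2337     1.7199]
The output multiplier for sector j is the column-j sum of the Leontief inverse (I − A)⁻¹ = adj(I−A) / det(I−A).
Column U of adj(I−A): (0.128000, 0.106250, 0.195750, 0.375250); det(I−A) = 0.2181875.
m_U = (0.128000 + 0.106250 + 0.195750 + 0.375250) / 0.2181875 = 0.80525 / 0.2181875 ≈ 3.691.

m_U = 3.691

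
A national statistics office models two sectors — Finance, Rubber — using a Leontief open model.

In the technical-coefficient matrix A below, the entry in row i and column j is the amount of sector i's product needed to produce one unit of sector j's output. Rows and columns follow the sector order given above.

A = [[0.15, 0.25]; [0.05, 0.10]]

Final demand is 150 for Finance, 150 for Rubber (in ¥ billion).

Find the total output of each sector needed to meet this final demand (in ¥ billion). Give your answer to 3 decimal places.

I − A =
  [   0.85    -0.25]
  [  -0.05     0.90]
det(I−A) = (0.85)(0.90) − (-0.25)(-0.05) = 0.7525
adj(I−A) = [[0.90, 0.25], [0.05, 0.85]]
(I − A)⁻¹ = adj(I−A) / det(I−A) ≈
  [   1.1960     0.3322]
  [   0.0664     1.1296]
x = (I − A)⁻¹ d = adj(I−A)·d / det(I−A), with det(I−A) = 0.7525:
  x_F = (0.90·150 + 0.25·150) / 0.7525 = 172.50 / 0.7525 ≈ 229.236
  x_R = (0.05·150 + 0.85·150) / 0.7525 = 135.00 / 0.7525 ≈ 179.402

x_F = 229.236, x_R = 179.402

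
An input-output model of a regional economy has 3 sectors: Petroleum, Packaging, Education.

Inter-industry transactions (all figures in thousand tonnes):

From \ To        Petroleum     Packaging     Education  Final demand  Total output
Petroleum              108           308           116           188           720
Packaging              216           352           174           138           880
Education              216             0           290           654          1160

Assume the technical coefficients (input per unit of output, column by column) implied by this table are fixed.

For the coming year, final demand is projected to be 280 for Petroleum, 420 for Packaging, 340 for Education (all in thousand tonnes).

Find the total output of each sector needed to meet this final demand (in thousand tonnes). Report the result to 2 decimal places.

Technical coefficients a_ij = z_ij / X_j:
  a_11 = 108/720 = 0.15, a_21 = 216/720 = 0.30, a_31 = 216/720 = 0.30
  a_12 = 308/880 = 0.35, a_22 = 352/880 = 0.40, a_32 = 0/880 = 0.00
  a_13 = 116/1160 = 0.10, a_23 = 174/1160 = 0.15, a_33 = 290/1160 = 0.25
I − A =
  [   0.85    -0.35    -0.10]
  [  -0.30     0.60    -0.15]
  [  -0.30     0.00     0.75]
Cofactors of I−A, C_ij = (−1)^(i+j)·(minor ij) (rows/columns in the sector order above):
  C_11 = (0.60)(0.75) − (-0.15)(0.00) = 0.4500
  C_12 = −[(-0.30)(0.75) − (-0.15)(-0.30)] = 0.2700
  C_13 = (-0.30)(0.00) − (0.60)(-0.30) = 0.1800
  C_21 = −[(-0.35)(0.75) − (-0.10)(0.00)] = 0.2625
  C_22 = (0.85)(0.75) − (-0.10)(-0.30) = 0.6075
  C_23 = −[(0.85)(0.00) − (-0.35)(-0.30)] = 0.1050
  C_31 = (-0.35)(-0.15) − (-0.10)(0.60) = 0.1125
  C_32 = −[(0.85)(-0.15) − (-0.10)(-0.30)] = 0.1575
  C_33 = (0.85)(0.60) − (-0.35)(-0.30) = 0.4050
det(I−A) = Σ_j (I−A)_1j·C_1j = (0.85)(0.4500) + (-0.35)(0.2700) + (-0.10)(0.1800) = 0.2700
adj(I−A) = Cᵀ =
  [ 0.4500   0.2625   0.1125]
  [ 0.2700   0.6075   0.1575]
  [ 0.1800   0.1050   0.4050]
(I − A)⁻¹ = adj(I−A) / det(I−A) ≈
  [   1.6667     0.9722     0.4167]
  [   1.0000     2.2500     0.5833]
  [   0.6667     0.3889     1.5000]
x = (I − A)⁻¹ d = adj(I−A)·d / det(I−A), with det(I−A) = 0.2700:
  x_1 = (0.4500·280 + 0.2625·420 + 0.1125·340) / 0.2700 = 274.50 / 0.2700 ≈ 1016.67
  x_2 = (0.2700·280 + 0.6075·420 + 0.1575·340) / 0.2700 = 384.30 / 0.2700 ≈ 1423.33
  x_3 = (0.1800·280 + 0.1050·420 + 0.4050·340) / 0.2700 = 232.20 / 0.2700 = 860.00

x_1 = 1016.67, x_2 = 1423.33, x_3 = 860.00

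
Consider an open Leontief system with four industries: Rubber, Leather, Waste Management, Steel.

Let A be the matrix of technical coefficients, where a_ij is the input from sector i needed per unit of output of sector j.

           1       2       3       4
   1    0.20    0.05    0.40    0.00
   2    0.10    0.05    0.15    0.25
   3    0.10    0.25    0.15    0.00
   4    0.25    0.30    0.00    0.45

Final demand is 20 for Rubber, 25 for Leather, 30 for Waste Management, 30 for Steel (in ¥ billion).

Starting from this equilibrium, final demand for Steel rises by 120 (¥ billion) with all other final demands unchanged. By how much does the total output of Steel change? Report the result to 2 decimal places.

I − A =
  [   0.80    -0.05    -0.40     0.00]
  [  -0.10     0.95    -0.15    -0.25]
  [  -0.10    -0.25     0.85     0.00]
  [  -0.25    -0.30     0.00     0.55]
Compute the cofactors C_ij = (−1)^(i+j)·(3×3 minor ij) of I−A; the adjugate is their transpose:
adj(I−A) = Cᵀ =
  [ 0.359750   0.078375   0.183125   0.035625]
  [ 0.108125   0.352000   0.113000   0.160000]
  [ 0.074125   0.112750   0.352125   0.051250]
  [ 0.222500   0.227625   0.144875   0.563000]
det(I−A) = Σ_j (I−A)_1j·C_1j = (0.80)(0.359750) + (-0.05)(0.108125) + (-0.40)(0.074125) + (0.00)(0.222500) = 0.25274375
(I − A)⁻¹ = adj(I−A) / det(I−A) ≈
  [   1.4234     0.3101     0.7245     0.1410]
  [   0.4278     1.3927     0.4471     0.6331]
  [   0.2933     0.4461     1.3932     0.2028]
  [   0.8803     0.9006     0.5732     2.2276]
Δx = (I − A)⁻¹ Δd with Δd having +120 in the Steel component and 0 elsewhere.
So Δx_4 = L_44 · (+120), where L_44 = adj(I−A)_44 / det(I−A) = 0.563000 / 0.25274375.
Δx_4 = 0.563000 × (+120) / 0.25274375 = 67.56 / 0.25274375 ≈ 267.31.

Δx_4 = 267.31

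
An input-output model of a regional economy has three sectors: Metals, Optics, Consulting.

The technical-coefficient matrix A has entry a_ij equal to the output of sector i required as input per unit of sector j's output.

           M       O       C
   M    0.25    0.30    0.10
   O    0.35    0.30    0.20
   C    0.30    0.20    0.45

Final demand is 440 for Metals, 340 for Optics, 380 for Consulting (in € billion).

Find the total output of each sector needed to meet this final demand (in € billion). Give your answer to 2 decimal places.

I − A =
  [   0.75    -0.30    -0.10]
  [  -0.35     0.70    -0.20]
  [  -0.30    -0.20     0.55]
Cofactors of I−A, C_ij = (−1)^(i+j)·(minor ij) (rows/columns in the sector order above):
  C_11 = (0.70)(0.55) − (-0.20)(-0.20) = 0.3450
  C_12 = −[(-0.35)(0.55) − (-0.20)(-0.30)] = 0.2525
  C_13 = (-0.35)(-0.20) − (0.70)(-0.30) = 0.2800
  C_21 = −[(-0.30)(0.55) − (-0.10)(-0.20)] = 0.1850
  C_22 = (0.75)(0.55) − (-0.10)(-0.30) = 0.3825
  C_23 = −[(0.75)(-0.20) − (-0.30)(-0.30)] = 0.2400
  C_31 = (-0.30)(-0.20) − (-0.10)(0.70) = 0.1300
  C_32 = −[(0.75)(-0.20) − (-0.10)(-0.35)] = 0.1850
  C_33 = (0.75)(0.70) − (-0.30)(-0.35) = 0.4200
det(I−A) = Σ_j (I−A)_1j·C_1j = (0.75)(0.3450) + (-0.30)(0.2525) + (-0.10)(0.2800) = 0.1550
adj(I−A) = Cᵀ =
  [ 0.3450   0.1850   0.1300]
  [ 0.2525   0.3825   0.1850]
  [ 0.2800   0.2400   0.4200]
(I − A)⁻¹ = adj(I−A) / det(I−A) ≈
  [   2.2258     1.1935     0.8387]
  [   1.6290     2.4677     1.1935]
  [   1.8065     1.5484     2.7097]
x = (I − A)⁻¹ d = adj(I−A)·d / det(I−A), with det(I−A) = 0.1550:
  x_M = (0.3450·440 + 0.1850·340 + 0.1300·380) / 0.1550 = 264.10 / 0.1550 ≈ 1703.87
  x_O = (0.2525·440 + 0.3825·340 + 0.1850·380) / 0.1550 = 311.45 / 0.1550 ≈ 2009.35
  x_C = (0.2800·440 + 0.2400·340 + 0.4200·380) / 0.1550 = 364.40 / 0.1550 ≈ 2350.97

x_M = 1703.87, x_O = 2009.35, x_C = 2350.97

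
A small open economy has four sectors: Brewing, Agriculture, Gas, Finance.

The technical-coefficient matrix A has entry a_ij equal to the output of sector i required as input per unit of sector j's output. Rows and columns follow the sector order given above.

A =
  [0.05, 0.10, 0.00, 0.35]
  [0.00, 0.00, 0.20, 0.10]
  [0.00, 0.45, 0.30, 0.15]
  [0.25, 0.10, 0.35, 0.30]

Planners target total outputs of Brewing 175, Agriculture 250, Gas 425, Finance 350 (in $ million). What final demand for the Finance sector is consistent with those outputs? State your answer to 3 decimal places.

I − A =
  [   0.95    -0.10     0.00    -0.35]
  [   0.00     1.00    -0.20    -0.10]
  [   0.00    -0.45     0.70    -0.15]
  [  -0.25    -0.10    -0.35     0.70]
d = (I − A) x:
  d_1 = (+0.95)·175 + (-0.10)·250 + (+0.00)·425 + (-0.35)·350 = 18.750
  d_2 = (+0.00)·175 + (+1.00)·250 + (-0.20)·425 + (-0.10)·350 = 130.000
  d_3 = (+0.00)·175 + (-0.45)·250 + (+0.70)·425 + (-0.15)·350 = 132.500
  d_4 = (-0.25)·175 + (-0.10)·250 + (-0.35)·425 + (+0.70)·350 = 27.500

d_4 = 27.500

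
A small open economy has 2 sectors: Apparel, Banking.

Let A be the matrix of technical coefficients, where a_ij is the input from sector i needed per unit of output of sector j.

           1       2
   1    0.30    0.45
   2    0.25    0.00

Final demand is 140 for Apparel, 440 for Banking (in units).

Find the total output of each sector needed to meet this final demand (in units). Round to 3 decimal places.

I − A =
  [   0.70    -0.45]
  [  -0.25     1.00]
det(I−A) = (0.70)(1.00) − (-0.45)(-0.25) = 0.5875
adj(I−A) = [[1.00, 0.45], [0.25, 0.70]]
(I − A)⁻¹ = adj(I−A) / det(I−A) ≈
  [   1.7021     0.7660]
  [   0.4255     1.1915]
x = (I − A)⁻¹ d = adj(I−A)·d / det(I−A), with det(I−A) = 0.5875:
  x_1 = (1.00·140 + 0.45·440) / 0.5875 = 338.00 / 0.5875 ≈ 575.319
  x_2 = (0.25·140 + 0.70·440) / 0.5875 = 343.00 / 0.5875 ≈ 583.830

x_1 = 575.319, x_2 = 583.830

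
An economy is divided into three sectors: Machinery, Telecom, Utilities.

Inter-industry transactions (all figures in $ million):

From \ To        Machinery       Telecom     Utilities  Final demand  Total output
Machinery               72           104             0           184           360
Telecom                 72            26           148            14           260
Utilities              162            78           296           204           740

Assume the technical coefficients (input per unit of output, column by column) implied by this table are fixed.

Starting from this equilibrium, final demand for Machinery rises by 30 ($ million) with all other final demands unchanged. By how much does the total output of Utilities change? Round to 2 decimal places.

Technical coefficients a_ij = z_ij / X_j:
  a_11 = 72/360 = 0.20, a_21 = 72/360 = 0.20, a_31 = 162/360 = 0.45
  a_12 = 104/260 = 0.40, a_22 = 26/260 = 0.10, a_32 = 78/260 = 0.30
  a_13 = 0/740 = 0.00, a_23 = 148/740 = 0.20, a_33 = 296/740 = 0.40
I − A =
  [   0.80    -0.40     0.00]
  [  -0.20     0.90    -0.20]
  [  -0.45    -0.30     0.60]
Cofactors of I−A, C_ij = (−1)^(i+j)·(minor ij) (rows/columns in the sector order above):
  C_11 = (0.90)(0.60) − (-0.20)(-0.30) = 0.4800
  C_12 = −[(-0.20)(0.60) − (-0.20)(-0.45)] = 0.2100
  C_13 = (-0.20)(-0.30) − (0.90)(-0.45) = 0.4650
  C_21 = −[(-0.40)(0.60) − (0.00)(-0.30)] = 0.2400
  C_22 = (0.80)(0.60) − (0.00)(-0.45) = 0.4800
  C_23 = −[(0.80)(-0.30) − (-0.40)(-0.45)] = 0.4200
  C_31 = (-0.40)(-0.20) − (0.00)(0.90) = 0.0800
  C_32 = −[(0.80)(-0.20) − (0.00)(-0.20)] = 0.1600
  C_33 = (0.80)(0.90) − (-0.40)(-0.20) = 0.6400
det(I−A) = Σ_j (I−A)_1j·C_1j = (0.80)(0.4800) + (-0.40)(0.2100) + (0.00)(0.4650) = 0.3000
adj(I−A) = Cᵀ =
  [ 0.4800   0.2400   0.0800]
  [ 0.2100   0.4800   0.1600]
  [ 0.4650   0.4200   0.6400]
(I − A)⁻¹ = adj(I−A) / det(I−A) ≈
  [   1.6000     0.8000     0.2667]
  [   0.7000     1.6000     0.5333]
  [   1.5500     1.4000     2.1333]
Δx = (I − A)⁻¹ Δd with Δd having +30 in the Machinery component and 0 elsewhere.
So Δx_3 = L_31 · (+30), where L_31 = adj(I−A)_31 / det(I−A) = 0.4650 / 0.3000.
Δx_3 = 0.4650 × (+30) / 0.3000 = 13.95 / 0.3000 = 46.50.

Δx_3 = 46.50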